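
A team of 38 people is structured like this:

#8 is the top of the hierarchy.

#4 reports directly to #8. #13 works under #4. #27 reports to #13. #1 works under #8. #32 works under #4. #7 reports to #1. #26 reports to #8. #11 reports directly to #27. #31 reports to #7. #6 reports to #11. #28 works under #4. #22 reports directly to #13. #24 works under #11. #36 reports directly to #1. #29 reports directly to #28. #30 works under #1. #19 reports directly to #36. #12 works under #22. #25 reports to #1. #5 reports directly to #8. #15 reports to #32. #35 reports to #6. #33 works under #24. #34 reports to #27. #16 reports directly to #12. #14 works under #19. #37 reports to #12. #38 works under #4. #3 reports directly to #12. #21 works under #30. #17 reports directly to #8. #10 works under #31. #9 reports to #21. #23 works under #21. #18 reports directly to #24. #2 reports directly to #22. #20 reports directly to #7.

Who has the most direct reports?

#8

Direct-report counts: #8 has 5; #1 has 4; #30 has 1; #21 has 2; #36 has 1; #19 has 1; #7 has 2; #31 has 1; #4 has 4; #28 has 1; #32 has 1; #13 has 2; #22 has 2; #12 has 3; #27 has 2; #11 has 2; #24 has 2; #6 has 1. The largest is 5, held by #8.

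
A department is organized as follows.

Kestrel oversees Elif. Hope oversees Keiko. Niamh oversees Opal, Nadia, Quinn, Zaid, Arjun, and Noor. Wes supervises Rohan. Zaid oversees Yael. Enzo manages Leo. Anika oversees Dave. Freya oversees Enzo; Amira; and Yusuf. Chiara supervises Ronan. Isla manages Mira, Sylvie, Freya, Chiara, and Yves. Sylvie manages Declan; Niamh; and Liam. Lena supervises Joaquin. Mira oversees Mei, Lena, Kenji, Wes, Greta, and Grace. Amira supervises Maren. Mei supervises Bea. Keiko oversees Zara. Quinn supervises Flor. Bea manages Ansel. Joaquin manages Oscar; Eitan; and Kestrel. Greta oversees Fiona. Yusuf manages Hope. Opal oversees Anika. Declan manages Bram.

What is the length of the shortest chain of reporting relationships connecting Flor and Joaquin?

Flor is 4 levels below Isla, and Joaquin is 3 levels below Isla (their lowest common manager). The shortest path runs up from Flor to Isla and back down to Joaquin: 4 + 3 = 7 links.

7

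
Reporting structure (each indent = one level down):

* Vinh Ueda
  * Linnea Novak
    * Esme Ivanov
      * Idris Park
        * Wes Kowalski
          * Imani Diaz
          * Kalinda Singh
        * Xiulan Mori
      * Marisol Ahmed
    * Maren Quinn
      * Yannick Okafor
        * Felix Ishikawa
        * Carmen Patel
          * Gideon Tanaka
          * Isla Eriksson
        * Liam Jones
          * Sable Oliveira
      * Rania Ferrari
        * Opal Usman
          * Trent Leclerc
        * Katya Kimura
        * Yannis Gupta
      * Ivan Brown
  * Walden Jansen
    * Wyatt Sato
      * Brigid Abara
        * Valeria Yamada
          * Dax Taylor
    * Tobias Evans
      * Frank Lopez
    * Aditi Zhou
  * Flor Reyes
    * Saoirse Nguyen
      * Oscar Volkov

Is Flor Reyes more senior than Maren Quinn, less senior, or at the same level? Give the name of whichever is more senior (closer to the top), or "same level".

Flor Reyes is 1 level below Vinh Ueda; Maren Quinn is 2. Flor Reyes is higher.

Flor Reyes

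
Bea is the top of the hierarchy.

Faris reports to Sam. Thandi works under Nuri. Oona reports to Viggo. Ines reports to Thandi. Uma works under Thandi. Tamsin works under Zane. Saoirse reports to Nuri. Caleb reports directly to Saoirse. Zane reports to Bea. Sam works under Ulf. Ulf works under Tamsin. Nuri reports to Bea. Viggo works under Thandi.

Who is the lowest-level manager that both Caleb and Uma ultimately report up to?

Caleb's chain of managers is Saoirse, Nuri, Bea. Uma's chain of managers is Thandi, Nuri, Bea. The first manager that appears in both chains is Nuri.

Nuri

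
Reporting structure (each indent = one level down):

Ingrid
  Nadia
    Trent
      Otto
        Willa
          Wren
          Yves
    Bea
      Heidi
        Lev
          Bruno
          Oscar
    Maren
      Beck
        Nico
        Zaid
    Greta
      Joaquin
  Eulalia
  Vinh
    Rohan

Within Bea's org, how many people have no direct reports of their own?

2

The people in Bea's organization with no one reporting to them are Oscar, Bruno. That is 2.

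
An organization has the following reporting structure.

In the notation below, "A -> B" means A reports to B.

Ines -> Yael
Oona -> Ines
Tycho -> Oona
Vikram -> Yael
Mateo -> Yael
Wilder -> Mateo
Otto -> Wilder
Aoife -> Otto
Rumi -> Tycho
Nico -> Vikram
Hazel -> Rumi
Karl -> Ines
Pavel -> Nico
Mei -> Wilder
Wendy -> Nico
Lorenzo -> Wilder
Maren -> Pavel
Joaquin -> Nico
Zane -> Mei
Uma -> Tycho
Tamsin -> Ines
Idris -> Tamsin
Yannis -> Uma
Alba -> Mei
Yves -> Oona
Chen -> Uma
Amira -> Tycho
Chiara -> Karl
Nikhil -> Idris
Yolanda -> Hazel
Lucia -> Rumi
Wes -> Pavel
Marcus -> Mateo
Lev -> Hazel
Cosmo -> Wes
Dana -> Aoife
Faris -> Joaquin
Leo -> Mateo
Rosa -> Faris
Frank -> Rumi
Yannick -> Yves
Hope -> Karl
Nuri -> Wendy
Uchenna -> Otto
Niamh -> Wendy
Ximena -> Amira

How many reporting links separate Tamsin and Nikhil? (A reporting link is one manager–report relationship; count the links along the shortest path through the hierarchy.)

2

Nikhil is in Tamsin's organization: the chain from Nikhil up to Tamsin is Nikhil → Idris → Tamsin, which is 2 links.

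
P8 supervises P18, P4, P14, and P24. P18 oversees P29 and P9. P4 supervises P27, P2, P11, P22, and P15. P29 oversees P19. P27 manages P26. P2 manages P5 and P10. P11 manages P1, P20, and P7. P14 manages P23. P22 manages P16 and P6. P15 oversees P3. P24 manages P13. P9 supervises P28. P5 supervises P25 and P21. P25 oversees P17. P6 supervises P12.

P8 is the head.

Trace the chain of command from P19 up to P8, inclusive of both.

P19 -> P29 -> P18 -> P8

P19 reports to P29. P29 reports to P18. P18 reports to P8. P8 is at the top.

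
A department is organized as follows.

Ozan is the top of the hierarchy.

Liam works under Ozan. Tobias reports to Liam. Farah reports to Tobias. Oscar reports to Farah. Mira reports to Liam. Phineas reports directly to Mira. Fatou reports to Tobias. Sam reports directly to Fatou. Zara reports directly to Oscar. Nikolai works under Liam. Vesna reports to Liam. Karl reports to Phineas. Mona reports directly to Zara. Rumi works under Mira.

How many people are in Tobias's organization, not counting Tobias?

6

Tobias directly manages Farah, Fatou. Under Farah: Oscar, Zara, Mona (3). Under Fatou: Sam (1). So Tobias's organization is 2 direct reports plus everyone under them: 4 + 2 = 6.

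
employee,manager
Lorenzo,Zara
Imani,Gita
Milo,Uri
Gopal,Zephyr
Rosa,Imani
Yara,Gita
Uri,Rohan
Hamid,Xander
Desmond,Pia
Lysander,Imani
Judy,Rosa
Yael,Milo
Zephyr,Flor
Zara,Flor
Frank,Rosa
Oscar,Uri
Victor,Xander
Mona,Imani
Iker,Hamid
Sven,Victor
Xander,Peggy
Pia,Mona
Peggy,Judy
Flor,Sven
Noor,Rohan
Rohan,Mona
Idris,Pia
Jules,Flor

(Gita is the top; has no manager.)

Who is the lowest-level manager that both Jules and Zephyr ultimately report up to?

Jules's chain of managers is Flor, Sven, Victor, Xander, Peggy, Judy, Rosa, Imani, Gita. Zephyr's chain of managers is Flor, Sven, Victor, Xander, Peggy, Judy, Rosa, Imani, Gita. The first manager that appears in both chains is Flor.

Flor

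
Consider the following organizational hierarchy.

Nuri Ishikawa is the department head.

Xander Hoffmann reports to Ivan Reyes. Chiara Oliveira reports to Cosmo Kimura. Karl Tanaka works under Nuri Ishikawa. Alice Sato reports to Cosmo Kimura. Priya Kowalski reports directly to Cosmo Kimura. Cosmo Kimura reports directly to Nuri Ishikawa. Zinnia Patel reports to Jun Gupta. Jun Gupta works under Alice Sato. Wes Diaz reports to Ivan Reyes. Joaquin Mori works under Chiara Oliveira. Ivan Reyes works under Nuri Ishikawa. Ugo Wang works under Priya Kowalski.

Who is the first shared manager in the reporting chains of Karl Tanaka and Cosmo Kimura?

Karl Tanaka's chain of managers is Nuri Ishikawa. Cosmo Kimura's chain of managers is Nuri Ishikawa. The first manager that appears in both chains is Nuri Ishikawa.

Nuri Ishikawa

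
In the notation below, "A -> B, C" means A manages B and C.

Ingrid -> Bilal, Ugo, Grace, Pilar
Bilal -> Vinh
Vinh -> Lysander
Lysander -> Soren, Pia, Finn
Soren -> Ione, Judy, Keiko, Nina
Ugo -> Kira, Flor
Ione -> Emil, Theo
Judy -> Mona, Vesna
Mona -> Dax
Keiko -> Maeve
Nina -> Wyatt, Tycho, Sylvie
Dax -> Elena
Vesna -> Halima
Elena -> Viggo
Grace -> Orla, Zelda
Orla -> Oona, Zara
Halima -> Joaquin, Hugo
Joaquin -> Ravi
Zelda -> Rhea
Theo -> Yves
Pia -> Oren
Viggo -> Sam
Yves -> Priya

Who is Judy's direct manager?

Soren

Judy reports directly to Soren.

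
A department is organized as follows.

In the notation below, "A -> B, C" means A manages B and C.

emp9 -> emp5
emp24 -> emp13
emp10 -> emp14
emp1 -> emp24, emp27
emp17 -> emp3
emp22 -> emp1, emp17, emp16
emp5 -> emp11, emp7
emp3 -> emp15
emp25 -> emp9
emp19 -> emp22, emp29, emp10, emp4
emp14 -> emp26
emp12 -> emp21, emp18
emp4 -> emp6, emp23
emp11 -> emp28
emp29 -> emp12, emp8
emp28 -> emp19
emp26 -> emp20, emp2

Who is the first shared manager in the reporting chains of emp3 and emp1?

emp22

emp3's chain of managers is emp17, emp22, emp19, emp28, emp11, emp5, emp9, emp25. emp1's chain of managers is emp22, emp19, emp28, emp11, emp5, emp9, emp25. The first manager that appears in both chains is emp22.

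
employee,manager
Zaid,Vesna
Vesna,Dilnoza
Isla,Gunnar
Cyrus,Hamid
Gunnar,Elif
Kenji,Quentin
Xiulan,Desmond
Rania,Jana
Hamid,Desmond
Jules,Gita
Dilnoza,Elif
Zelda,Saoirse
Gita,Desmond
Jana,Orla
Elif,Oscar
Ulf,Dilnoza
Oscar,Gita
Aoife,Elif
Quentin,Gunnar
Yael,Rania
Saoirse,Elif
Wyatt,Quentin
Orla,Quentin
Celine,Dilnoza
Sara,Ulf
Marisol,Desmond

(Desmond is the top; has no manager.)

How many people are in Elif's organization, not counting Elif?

18

Elif directly manages Saoirse, Gunnar, Dilnoza, Aoife. Under Saoirse: Zelda (1). Under Gunnar: Isla, Quentin, Kenji, Orla, Jana, Rania, Yael, Wyatt (8). Under Dilnoza: Vesna, Zaid, Ulf, Sara, Celine (5). Aoife has no reports. So Elif's organization is 4 direct reports plus everyone under them: 2 + 9 + 6 + 1 = 18.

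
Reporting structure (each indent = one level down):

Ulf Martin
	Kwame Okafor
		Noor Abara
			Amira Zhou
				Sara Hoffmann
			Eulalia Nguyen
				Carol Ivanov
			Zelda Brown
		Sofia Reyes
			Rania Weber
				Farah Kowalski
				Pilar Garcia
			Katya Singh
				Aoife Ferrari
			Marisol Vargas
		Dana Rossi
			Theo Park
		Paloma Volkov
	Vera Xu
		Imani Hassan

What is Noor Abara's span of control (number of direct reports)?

3

Noor Abara directly manages Amira Zhou, Eulalia Nguyen, Zelda Brown. That is 3 direct reports.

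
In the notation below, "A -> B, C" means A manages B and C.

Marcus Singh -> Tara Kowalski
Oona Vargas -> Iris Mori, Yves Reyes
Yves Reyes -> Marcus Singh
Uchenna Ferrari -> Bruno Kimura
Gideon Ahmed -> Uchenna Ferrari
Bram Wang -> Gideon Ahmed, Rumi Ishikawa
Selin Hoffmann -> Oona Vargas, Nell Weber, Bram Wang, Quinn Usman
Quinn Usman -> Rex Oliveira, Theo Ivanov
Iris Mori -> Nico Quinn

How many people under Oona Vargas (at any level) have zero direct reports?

2

The people in Oona Vargas's organization with no one reporting to them are Tara Kowalski, Nico Quinn. That is 2.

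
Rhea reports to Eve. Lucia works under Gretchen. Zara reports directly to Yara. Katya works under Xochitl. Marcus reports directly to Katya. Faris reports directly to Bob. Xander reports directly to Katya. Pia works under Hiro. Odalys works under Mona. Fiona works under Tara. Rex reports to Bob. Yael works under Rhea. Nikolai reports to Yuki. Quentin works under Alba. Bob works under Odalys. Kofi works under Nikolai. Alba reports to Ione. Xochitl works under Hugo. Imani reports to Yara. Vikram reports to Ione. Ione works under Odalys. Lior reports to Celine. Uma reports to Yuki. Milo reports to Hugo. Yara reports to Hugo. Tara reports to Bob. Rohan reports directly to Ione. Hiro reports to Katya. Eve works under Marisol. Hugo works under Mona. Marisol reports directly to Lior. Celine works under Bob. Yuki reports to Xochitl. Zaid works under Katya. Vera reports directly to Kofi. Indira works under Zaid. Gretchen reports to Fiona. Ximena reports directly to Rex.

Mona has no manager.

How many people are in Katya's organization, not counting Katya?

6

Katya directly manages Hiro, Marcus, Zaid, Xander. Under Hiro: Pia (1). Marcus has no reports. Under Zaid: Indira (1). Xander has no reports. So Katya's organization is 4 direct reports plus everyone under them: 2 + 1 + 2 + 1 = 6.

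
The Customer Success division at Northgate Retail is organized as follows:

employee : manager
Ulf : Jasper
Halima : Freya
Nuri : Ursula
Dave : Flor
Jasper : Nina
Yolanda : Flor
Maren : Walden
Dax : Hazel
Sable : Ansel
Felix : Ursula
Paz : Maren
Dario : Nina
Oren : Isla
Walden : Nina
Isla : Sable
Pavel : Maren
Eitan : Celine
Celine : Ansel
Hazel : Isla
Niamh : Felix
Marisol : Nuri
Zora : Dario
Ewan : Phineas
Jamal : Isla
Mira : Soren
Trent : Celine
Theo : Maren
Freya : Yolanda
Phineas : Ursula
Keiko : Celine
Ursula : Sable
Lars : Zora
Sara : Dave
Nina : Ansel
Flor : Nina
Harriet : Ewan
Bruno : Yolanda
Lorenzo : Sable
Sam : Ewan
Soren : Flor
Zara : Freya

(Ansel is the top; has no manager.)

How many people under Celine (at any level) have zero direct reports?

3

The people in Celine's organization with no one reporting to them are Eitan, Keiko, Trent. That is 3.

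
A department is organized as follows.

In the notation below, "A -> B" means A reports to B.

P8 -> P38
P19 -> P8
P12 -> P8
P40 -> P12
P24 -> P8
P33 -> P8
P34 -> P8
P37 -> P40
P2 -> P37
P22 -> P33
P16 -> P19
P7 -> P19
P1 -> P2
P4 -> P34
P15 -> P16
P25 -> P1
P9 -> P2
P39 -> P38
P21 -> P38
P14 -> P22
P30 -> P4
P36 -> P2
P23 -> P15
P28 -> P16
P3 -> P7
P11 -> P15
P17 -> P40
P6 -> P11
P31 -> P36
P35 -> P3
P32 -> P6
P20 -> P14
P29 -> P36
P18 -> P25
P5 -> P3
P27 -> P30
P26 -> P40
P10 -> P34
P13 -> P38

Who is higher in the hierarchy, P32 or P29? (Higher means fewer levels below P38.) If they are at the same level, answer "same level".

Both P32 and P29 are 7 levels below P38.

same level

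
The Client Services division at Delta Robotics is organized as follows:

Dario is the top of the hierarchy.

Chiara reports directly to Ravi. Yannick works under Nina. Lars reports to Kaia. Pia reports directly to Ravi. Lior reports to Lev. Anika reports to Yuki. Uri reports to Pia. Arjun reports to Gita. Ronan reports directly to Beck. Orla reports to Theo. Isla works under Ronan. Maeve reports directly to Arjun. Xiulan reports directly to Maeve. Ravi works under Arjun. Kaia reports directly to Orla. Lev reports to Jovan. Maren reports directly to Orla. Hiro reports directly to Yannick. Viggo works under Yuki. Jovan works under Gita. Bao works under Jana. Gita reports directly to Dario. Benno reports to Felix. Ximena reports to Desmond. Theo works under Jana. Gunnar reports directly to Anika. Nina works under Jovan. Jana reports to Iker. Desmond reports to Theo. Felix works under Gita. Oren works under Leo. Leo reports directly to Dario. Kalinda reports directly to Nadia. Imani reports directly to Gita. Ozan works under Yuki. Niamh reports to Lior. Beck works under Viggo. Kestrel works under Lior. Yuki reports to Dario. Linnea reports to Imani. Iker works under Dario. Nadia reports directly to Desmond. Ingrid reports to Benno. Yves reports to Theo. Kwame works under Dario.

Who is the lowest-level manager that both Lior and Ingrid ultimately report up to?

Lior's chain of managers is Lev, Jovan, Gita, Dario. Ingrid's chain of managers is Benno, Felix, Gita, Dario. The first manager that appears in both chains is Gita.

Gita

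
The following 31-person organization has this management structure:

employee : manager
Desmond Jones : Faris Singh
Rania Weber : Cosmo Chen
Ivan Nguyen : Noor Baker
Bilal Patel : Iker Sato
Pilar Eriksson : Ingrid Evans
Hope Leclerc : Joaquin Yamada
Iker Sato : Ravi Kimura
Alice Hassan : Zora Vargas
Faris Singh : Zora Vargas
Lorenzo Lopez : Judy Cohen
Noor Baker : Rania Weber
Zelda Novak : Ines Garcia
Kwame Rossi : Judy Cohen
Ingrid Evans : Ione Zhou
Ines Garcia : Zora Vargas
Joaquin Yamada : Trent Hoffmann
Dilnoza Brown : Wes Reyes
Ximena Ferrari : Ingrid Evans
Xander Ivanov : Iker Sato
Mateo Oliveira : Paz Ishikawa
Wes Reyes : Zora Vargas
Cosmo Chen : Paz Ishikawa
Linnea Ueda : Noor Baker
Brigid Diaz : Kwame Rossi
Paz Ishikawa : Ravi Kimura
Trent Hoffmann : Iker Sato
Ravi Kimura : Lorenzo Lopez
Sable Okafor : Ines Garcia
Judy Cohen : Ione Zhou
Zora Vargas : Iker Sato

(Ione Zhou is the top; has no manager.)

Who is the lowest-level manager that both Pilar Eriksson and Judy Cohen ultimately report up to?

Pilar Eriksson's chain of managers is Ingrid Evans, Ione Zhou. Judy Cohen's chain of managers is Ione Zhou. The first manager that appears in both chains is Ione Zhou.

Ione Zhou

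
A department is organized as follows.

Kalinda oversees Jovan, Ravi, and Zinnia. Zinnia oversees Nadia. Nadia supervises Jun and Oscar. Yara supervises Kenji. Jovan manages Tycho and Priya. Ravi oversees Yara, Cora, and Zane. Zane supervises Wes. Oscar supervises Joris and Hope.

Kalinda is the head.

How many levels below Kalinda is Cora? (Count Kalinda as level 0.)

Chain from Cora up to Kalinda: Cora → Ravi → Kalinda. That is 2 steps up, so Cora is 2 levels below Kalinda.

2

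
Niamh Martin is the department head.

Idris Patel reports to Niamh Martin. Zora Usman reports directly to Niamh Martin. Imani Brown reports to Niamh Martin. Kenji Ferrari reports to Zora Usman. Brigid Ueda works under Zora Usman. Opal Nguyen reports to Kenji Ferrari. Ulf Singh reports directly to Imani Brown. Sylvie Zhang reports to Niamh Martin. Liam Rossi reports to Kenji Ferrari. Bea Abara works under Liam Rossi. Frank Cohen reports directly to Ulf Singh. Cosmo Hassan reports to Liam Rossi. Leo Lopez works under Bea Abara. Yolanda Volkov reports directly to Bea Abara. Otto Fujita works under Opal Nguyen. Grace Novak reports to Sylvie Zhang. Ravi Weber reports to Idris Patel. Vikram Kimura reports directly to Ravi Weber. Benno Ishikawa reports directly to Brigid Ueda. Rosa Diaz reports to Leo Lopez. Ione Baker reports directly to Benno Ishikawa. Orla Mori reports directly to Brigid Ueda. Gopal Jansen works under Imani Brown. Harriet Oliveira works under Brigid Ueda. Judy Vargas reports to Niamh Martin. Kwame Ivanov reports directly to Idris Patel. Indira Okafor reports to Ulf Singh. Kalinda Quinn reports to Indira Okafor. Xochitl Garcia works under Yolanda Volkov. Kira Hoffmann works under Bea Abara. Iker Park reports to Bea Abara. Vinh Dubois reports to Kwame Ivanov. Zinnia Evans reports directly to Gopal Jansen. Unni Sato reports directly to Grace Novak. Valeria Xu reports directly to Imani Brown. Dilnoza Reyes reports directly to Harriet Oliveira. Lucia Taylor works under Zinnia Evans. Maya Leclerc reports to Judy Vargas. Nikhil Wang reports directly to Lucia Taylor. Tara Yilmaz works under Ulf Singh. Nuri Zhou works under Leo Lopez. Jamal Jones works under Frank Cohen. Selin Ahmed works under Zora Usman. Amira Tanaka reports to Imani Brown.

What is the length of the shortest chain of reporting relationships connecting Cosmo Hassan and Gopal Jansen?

Cosmo Hassan is 4 levels below Niamh Martin, and Gopal Jansen is 2 levels below Niamh Martin (their lowest common manager). The shortest path runs up from Cosmo Hassan to Niamh Martin and back down to Gopal Jansen: 4 + 2 = 6 links.

6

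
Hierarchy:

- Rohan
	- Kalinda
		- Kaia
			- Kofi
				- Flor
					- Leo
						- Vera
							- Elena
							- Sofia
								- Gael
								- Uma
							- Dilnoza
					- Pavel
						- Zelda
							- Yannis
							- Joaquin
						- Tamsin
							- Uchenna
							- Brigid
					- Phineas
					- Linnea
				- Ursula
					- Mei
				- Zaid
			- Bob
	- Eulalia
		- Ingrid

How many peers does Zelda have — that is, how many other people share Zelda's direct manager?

1

Zelda reports to Pavel. Pavel's other direct reports are Tamsin — 1 peer.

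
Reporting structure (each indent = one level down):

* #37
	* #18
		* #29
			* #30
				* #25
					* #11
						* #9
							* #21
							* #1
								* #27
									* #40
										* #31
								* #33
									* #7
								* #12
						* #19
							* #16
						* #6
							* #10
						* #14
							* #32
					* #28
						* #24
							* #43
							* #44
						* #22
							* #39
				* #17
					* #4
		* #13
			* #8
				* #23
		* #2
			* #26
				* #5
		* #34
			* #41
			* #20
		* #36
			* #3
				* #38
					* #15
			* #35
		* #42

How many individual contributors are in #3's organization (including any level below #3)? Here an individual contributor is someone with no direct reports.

1

The only person in #3's organization with no one reporting to them is #15. That is 1.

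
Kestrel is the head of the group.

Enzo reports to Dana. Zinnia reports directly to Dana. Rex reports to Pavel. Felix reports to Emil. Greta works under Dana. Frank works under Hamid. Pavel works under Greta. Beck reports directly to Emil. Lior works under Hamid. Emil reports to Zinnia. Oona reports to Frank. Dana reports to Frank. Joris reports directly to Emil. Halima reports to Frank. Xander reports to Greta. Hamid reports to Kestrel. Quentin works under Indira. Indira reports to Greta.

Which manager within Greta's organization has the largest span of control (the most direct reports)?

Greta

Direct-report counts within Greta's organization: Greta has 3; Indira has 1; Pavel has 1. The largest is 3, held by Greta.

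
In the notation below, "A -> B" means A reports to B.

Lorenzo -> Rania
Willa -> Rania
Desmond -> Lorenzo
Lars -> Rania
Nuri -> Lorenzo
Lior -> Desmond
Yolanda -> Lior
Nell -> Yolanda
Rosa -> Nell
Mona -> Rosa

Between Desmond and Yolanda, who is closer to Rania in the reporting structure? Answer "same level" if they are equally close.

Desmond

Desmond is 2 levels below Rania; Yolanda is 4. Desmond is higher.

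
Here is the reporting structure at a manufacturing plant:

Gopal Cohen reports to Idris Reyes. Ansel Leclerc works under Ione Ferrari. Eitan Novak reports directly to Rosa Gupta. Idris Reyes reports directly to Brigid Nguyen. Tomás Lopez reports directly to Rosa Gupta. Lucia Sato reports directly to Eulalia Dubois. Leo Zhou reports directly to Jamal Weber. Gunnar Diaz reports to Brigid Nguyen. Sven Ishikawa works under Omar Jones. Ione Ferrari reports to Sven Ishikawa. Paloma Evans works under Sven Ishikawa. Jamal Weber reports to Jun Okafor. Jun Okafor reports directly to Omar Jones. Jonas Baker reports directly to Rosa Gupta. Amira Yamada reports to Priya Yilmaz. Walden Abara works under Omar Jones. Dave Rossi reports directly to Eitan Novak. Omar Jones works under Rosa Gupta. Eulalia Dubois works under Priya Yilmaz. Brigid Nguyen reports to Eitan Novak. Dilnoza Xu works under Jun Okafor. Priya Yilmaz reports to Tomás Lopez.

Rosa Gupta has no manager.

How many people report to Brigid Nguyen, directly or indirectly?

3

Brigid Nguyen directly manages Idris Reyes, Gunnar Diaz. Under Idris Reyes: Gopal Cohen (1). Gunnar Diaz has no reports. So Brigid Nguyen's organization is 2 direct reports plus everyone under them: 2 + 1 = 3.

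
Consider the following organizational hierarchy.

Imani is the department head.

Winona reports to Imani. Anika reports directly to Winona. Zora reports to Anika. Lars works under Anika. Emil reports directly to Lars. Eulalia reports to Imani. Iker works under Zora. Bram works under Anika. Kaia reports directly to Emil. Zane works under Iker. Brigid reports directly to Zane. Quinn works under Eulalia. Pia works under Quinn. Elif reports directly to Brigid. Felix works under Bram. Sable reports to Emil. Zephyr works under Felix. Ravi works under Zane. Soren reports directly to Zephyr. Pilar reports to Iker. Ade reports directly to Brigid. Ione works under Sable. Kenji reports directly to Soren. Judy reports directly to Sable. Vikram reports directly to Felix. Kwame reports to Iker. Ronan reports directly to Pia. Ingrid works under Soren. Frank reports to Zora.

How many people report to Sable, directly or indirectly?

2

Sable directly manages Ione, Judy. Ione has no reports. Judy has no reports. So Sable's organization is 2 direct reports plus everyone under them: 1 + 1 = 2.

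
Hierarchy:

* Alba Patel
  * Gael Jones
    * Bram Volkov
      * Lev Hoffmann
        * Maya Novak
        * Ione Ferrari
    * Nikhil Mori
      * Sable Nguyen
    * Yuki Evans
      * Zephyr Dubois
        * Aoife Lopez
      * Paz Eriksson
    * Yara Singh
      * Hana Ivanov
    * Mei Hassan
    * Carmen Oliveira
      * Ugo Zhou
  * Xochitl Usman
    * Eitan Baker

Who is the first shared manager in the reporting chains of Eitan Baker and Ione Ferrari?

Eitan Baker's chain of managers is Xochitl Usman, Alba Patel. Ione Ferrari's chain of managers is Lev Hoffmann, Bram Volkov, Gael Jones, Alba Patel. The first manager that appears in both chains is Alba Patel.

Alba Patel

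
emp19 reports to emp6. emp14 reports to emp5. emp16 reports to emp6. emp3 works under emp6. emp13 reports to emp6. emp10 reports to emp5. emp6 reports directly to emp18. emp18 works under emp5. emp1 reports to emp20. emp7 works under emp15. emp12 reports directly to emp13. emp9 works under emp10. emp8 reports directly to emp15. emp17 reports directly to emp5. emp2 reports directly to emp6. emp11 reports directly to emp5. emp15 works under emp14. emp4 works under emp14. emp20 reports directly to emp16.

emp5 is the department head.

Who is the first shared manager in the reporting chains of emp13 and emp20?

emp13's chain of managers is emp6, emp18, emp5. emp20's chain of managers is emp16, emp6, emp18, emp5. The first manager that appears in both chains is emp6.

emp6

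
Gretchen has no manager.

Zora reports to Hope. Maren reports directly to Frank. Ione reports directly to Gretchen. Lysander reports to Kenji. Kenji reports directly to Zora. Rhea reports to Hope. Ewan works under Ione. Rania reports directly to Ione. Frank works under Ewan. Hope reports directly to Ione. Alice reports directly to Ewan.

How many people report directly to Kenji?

1

Kenji directly manages Lysander. That is 1 direct report.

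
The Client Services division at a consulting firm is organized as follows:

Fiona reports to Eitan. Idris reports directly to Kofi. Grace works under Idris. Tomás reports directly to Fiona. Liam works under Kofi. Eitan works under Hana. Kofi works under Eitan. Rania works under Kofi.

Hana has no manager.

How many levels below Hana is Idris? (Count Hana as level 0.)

3

Chain from Idris up to Hana: Idris → Kofi → Eitan → Hana. That is 3 steps up, so Idris is 3 levels below Hana.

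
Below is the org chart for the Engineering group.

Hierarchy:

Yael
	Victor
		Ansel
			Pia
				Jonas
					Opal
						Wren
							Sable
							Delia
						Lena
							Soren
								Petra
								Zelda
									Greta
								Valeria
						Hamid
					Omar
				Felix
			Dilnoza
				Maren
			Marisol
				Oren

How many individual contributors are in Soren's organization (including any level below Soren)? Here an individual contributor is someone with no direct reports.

The people in Soren's organization with no one reporting to them are Valeria, Greta, Petra. That is 3.

3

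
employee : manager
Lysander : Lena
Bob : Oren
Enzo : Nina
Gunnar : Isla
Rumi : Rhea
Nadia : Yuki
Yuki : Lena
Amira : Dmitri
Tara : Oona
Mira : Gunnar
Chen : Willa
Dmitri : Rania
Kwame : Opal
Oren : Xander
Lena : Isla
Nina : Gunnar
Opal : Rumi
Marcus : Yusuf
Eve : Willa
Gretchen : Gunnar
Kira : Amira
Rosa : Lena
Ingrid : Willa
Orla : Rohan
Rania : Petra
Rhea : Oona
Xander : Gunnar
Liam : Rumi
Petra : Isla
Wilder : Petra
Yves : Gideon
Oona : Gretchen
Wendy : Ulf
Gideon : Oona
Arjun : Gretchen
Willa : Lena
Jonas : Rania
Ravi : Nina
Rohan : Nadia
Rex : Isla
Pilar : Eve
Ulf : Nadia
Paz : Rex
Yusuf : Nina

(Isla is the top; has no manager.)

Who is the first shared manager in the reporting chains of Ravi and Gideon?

Ravi's chain of managers is Nina, Gunnar, Isla. Gideon's chain of managers is Oona, Gretchen, Gunnar, Isla. The first manager that appears in both chains is Gunnar.

Gunnar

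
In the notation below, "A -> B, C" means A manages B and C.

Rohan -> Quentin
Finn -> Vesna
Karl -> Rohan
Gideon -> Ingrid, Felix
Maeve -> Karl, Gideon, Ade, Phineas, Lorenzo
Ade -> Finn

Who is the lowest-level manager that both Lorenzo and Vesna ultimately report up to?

Lorenzo's chain of managers is Maeve. Vesna's chain of managers is Finn, Ade, Maeve. The first manager that appears in both chains is Maeve.

Maeve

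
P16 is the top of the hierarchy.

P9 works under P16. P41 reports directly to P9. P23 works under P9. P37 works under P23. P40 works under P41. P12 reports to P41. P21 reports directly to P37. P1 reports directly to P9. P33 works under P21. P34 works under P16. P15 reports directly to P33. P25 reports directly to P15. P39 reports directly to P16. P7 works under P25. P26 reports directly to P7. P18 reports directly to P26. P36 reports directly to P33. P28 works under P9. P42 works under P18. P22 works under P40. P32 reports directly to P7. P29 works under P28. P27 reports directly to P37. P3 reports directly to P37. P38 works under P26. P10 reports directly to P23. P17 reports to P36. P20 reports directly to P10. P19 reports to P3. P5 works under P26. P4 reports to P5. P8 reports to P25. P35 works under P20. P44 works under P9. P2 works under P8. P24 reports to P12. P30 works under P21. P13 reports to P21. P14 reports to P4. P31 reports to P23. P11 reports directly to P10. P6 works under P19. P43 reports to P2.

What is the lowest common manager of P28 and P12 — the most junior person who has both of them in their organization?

P28's chain of managers is P9, P16. P12's chain of managers is P41, P9, P16. The first manager that appears in both chains is P9.

P9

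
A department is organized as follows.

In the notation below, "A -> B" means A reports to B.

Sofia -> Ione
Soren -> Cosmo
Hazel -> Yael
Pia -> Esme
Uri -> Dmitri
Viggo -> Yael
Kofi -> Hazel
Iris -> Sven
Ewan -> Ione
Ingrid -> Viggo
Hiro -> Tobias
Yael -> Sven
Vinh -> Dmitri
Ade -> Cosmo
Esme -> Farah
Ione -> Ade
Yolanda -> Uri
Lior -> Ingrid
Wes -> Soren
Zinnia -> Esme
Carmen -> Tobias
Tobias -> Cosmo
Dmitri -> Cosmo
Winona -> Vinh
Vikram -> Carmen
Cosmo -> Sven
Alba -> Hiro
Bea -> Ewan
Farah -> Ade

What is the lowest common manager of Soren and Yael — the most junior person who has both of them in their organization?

Sven

Soren's chain of managers is Cosmo, Sven. Yael's chain of managers is Sven. The first manager that appears in both chains is Sven.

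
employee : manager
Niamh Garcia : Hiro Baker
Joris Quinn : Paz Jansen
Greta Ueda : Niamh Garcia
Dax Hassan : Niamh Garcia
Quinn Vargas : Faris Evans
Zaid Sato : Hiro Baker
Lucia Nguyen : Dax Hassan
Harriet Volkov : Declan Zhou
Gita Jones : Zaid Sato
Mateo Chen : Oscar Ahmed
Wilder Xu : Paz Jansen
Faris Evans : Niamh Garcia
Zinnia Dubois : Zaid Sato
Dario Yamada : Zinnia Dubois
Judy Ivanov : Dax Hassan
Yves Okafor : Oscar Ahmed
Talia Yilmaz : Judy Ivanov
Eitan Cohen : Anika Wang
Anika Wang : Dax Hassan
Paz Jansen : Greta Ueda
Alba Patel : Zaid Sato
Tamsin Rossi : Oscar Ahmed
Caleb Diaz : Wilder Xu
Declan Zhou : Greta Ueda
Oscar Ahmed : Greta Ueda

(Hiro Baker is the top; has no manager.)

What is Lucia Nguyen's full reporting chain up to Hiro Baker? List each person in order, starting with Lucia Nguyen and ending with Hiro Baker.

Lucia Nguyen reports to Dax Hassan. Dax Hassan reports to Niamh Garcia. Niamh Garcia reports to Hiro Baker. Hiro Baker is at the top.

Lucia Nguyen -> Dax Hassan -> Niamh Garcia -> Hiro Baker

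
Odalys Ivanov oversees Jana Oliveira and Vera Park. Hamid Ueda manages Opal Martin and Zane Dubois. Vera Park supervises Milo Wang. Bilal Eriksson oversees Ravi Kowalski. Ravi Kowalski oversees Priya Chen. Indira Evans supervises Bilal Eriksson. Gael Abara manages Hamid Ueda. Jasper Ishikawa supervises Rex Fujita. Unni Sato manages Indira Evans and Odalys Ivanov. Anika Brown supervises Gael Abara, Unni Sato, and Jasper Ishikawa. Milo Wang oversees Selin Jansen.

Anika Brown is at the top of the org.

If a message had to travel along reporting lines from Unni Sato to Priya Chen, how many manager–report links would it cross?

Priya Chen is in Unni Sato's organization: the chain from Priya Chen up to Unni Sato is Priya Chen → Ravi Kowalski → Bilal Eriksson → Indira Evans → Unni Sato, which is 4 links.

4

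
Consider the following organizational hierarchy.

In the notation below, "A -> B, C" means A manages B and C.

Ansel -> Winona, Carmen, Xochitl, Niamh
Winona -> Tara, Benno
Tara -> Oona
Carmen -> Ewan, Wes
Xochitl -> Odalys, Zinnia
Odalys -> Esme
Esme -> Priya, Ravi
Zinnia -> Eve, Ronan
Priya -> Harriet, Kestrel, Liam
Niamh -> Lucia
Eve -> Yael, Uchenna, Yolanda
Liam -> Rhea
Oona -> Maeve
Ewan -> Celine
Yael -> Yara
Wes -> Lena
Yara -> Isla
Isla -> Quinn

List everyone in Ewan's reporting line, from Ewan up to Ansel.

Ewan reports to Carmen. Carmen reports to Ansel. Ansel is at the top.

Ewan -> Carmen -> Ansel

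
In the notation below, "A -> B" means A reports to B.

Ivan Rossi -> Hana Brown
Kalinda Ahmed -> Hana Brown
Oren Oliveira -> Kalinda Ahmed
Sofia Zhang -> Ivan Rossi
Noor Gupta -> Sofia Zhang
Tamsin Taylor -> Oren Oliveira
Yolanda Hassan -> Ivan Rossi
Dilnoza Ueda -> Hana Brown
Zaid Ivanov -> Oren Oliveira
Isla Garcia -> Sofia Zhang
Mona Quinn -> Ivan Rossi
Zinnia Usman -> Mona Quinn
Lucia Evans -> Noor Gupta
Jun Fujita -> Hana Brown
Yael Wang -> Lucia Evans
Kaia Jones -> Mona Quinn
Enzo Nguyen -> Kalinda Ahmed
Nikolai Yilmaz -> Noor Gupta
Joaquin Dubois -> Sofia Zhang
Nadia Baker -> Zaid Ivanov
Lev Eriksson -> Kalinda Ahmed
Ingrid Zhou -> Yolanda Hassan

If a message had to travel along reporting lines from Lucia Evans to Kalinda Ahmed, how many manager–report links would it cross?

5

Lucia Evans is 4 levels below Hana Brown, and Kalinda Ahmed is 1 level below Hana Brown (their lowest common manager). The shortest path runs up from Lucia Evans to Hana Brown and back down to Kalinda Ahmed: 4 + 1 = 5 links.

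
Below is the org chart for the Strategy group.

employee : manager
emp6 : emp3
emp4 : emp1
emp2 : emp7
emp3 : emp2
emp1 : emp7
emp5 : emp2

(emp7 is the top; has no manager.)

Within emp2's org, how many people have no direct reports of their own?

2

The people in emp2's organization with no one reporting to them are emp5, emp6. That is 2.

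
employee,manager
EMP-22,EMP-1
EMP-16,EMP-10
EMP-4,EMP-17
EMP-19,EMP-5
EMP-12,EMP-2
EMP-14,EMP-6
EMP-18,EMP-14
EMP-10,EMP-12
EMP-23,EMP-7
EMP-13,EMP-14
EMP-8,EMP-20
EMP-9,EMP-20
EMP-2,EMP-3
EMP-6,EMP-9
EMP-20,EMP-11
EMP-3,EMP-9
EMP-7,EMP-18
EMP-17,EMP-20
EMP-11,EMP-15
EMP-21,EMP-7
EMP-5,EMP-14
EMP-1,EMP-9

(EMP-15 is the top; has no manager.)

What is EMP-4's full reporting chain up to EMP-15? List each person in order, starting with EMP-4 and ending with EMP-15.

EMP-4 -> EMP-17 -> EMP-20 -> EMP-11 -> EMP-15

EMP-4 reports to EMP-17. EMP-17 reports to EMP-20. EMP-20 reports to EMP-11. EMP-11 reports to EMP-15. EMP-15 is at the top.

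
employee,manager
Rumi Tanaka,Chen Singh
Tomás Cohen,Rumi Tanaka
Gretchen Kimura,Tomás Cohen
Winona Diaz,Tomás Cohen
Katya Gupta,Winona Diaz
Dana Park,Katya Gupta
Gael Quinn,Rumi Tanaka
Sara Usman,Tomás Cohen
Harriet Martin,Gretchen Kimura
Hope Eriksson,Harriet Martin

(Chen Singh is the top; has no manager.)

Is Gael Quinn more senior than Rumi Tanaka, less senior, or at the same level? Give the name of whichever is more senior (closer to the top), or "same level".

Rumi Tanaka

Gael Quinn is 2 levels below Chen Singh; Rumi Tanaka is 1. Rumi Tanaka is higher.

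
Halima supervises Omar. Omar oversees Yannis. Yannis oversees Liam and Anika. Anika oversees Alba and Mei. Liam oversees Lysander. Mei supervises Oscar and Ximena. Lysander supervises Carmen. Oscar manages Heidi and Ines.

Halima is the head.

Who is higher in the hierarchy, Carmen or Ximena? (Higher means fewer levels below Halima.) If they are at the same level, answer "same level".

same level

Both Carmen and Ximena are 5 levels below Halima.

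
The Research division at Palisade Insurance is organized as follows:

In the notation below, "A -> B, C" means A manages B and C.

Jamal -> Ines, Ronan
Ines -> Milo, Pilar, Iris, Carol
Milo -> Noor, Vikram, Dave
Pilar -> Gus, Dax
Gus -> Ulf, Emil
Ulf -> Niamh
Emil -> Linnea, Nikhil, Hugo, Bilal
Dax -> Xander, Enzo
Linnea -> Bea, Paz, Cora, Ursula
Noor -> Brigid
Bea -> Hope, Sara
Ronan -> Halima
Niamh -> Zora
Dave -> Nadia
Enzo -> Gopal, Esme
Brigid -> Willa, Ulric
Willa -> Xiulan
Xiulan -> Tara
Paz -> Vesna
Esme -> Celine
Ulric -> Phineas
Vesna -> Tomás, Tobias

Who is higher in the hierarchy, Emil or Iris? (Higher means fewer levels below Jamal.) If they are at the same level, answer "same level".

Iris

Emil is 4 levels below Jamal; Iris is 2. Iris is higher.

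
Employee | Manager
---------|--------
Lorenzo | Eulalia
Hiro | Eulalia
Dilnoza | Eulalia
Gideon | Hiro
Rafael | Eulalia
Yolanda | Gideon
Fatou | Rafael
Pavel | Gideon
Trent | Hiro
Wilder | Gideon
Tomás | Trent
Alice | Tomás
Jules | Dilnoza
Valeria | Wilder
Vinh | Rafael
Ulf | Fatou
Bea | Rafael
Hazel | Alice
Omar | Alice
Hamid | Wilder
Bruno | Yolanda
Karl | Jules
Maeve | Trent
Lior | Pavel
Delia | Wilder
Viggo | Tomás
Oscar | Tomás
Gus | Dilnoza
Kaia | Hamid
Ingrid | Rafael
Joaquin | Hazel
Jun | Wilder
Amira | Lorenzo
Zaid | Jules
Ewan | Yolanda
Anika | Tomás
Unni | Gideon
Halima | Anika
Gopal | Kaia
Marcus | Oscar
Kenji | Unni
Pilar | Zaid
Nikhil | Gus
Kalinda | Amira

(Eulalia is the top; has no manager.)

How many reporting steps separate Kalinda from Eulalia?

Chain from Kalinda up to Eulalia: Kalinda → Amira → Lorenzo → Eulalia. That is 3 steps up, so Kalinda is 3 levels below Eulalia.

3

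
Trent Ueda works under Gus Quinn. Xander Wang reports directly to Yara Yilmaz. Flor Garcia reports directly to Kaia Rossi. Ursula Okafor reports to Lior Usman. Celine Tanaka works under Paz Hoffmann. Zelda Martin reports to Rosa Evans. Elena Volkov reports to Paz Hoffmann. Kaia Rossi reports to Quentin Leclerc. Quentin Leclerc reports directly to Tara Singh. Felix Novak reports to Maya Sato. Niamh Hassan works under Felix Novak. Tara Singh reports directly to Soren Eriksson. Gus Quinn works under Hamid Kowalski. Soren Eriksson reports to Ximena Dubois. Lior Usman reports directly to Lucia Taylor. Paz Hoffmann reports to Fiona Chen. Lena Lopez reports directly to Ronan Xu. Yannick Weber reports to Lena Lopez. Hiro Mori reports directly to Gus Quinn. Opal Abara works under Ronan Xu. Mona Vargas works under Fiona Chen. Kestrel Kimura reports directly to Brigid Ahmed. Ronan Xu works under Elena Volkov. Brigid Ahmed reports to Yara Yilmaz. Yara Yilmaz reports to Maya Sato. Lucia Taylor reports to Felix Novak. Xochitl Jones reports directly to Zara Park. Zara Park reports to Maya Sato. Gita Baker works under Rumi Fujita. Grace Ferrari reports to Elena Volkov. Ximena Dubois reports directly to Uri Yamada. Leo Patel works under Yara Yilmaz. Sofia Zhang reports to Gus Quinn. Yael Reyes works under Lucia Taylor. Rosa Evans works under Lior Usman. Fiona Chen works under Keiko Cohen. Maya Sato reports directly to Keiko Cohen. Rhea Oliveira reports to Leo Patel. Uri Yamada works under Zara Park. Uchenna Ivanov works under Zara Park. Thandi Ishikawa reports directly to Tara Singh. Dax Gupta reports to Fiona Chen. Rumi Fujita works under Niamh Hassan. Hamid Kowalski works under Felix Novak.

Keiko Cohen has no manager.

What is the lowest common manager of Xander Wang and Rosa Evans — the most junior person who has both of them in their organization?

Maya Sato

Xander Wang's chain of managers is Yara Yilmaz, Maya Sato, Keiko Cohen. Rosa Evans's chain of managers is Lior Usman, Lucia Taylor, Felix Novak, Maya Sato, Keiko Cohen. The first manager that appears in both chains is Maya Sato.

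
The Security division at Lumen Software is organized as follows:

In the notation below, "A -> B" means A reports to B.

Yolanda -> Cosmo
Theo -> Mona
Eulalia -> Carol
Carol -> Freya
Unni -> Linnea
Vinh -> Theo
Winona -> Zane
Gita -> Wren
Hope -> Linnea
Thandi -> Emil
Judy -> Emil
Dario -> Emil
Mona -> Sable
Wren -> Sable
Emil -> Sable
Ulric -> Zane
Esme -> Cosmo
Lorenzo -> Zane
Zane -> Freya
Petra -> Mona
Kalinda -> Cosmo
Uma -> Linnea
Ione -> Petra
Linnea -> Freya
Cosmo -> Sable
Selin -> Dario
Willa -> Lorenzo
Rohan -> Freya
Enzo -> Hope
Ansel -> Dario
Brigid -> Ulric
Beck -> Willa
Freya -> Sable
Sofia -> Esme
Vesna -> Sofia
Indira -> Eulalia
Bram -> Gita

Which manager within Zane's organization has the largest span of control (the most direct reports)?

Zane

Direct-report counts within Zane's organization: Zane has 3; Lorenzo has 1; Willa has 1; Ulric has 1. The largest is 3, held by Zane.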